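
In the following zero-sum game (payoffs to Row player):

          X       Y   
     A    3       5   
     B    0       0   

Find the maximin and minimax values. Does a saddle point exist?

Maximin = 3, Minimax = 3, Saddle: True

Work:
Row minimums: [3, 0] → maximin = 3
Column maximums: [3, 5] → minimax = 3
Saddle point exists! Game value = 3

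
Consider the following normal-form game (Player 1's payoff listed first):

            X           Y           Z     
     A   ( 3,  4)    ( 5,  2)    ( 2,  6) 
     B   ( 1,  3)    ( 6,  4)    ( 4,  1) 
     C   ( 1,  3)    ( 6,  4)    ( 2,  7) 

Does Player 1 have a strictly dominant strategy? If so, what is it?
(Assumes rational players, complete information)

No strictly dominant strategy exists for Player 1

Work:
A strategy strictly dominates another if it gives a strictly higher payoff against every opponent action. Compare each pair of P1's strategies column-by-column:
  A vs B: [3 vs 1, 5 vs 6, 2 vs 4] → A does not strictly dominate B (column Y: 5 ≤ 6)
  A vs C: [3 vs 1, 5 vs 6, 2 vs 2] → A does not strictly dominate C (column Y: 5 ≤ 6)
  B vs A: [1 vs 3, 6 vs 5, 4 vs 2] → B does not strictly dominate A (column X: 1 ≤ 3)
  B vs C: [1 vs 1, 6 vs 6, 4 vs 2] → B does not strictly dominate C (column X: 1 ≤ 1)
  C vs A: [1 vs 3, 6 vs 5, 2 vs 2] → C does not strictly dominate A (column X: 1 ≤ 3)
  C vs B: [1 vs 1, 6 vs 6, 2 vs 4] → C does not strictly dominate B (column X: 1 ≤ 1)
No single strategy strictly dominates all others → no strictly dominant strategy.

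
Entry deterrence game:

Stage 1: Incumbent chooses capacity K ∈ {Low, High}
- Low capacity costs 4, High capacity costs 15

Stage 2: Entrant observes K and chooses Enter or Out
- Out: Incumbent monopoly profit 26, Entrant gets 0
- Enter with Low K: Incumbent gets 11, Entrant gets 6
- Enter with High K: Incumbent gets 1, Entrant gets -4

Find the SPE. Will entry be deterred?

SPE: (High, Enter|Low, Out|High); Entry deterred. Incumbent net profit = 11

Work:
After Low K: Entrant enters (6 > 0)
After High K: Entrant stays out (-4 < 0)
Incumbent: Low → 11−4=7, High → 26−15=11
Incumbent chooses High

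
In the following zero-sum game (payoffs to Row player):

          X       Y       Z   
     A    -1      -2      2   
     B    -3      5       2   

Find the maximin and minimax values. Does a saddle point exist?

Maximin = -2, Minimax = -1, Saddle: False

Work:
Row minimums: [-2, -3] → maximin = -2
Column maximums: [-1, 5, 2] → minimax = -1
No saddle point (maximin ≠ minimax). Mixed strategy needed.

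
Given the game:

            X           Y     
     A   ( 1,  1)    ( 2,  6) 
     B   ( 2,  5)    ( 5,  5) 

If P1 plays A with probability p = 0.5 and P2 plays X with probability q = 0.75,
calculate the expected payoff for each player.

E[P1] = 2.0, E[P2] = 3.625

Work:
E[P1] = p·q·π₁(A,X) + p·(1-q)·π₁(A,Y) + (1-p)·q·π₁(B,X) + (1-p)·(1-q)·π₁(B,Y)
= 0.5·0.75·1 + 0.5·0.25·2 + 0.5·0.75·2 + 0.5·0.25·5
= 2.0

E[P2] = 3.625 (similar calculation)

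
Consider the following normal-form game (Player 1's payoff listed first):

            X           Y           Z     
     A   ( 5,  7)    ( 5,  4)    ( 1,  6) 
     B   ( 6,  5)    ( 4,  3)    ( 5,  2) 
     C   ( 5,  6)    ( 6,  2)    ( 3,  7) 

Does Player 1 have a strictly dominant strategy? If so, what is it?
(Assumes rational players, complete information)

No strictly dominant strategy exists for Player 1

Work:
A strategy strictly dominates another if it gives a strictly higher payoff against every opponent action. Compare each pair of P1's strategies column-by-column:
  A vs B: [5 vs 6, 5 vs 4, 1 vs 5] → A does not strictly dominate B (column X: 5 ≤ 6)
  A vs C: [5 vs 5, 5 vs 6, 1 vs 3] → A does not strictly dominate C (column X: 5 ≤ 5)
  B vs A: [6 vs 5, 4 vs 5, 5 vs 1] → B does not strictly dominate A (column Y: 4 ≤ 5)
  B vs C: [6 vs 5, 4 vs 6, 5 vs 3] → B does not strictly dominate C (column Y: 4 ≤ 6)
  C vs A: [5 vs 5, 6 vs 5, 3 vs 1] → C does not strictly dominate A (column X: 5 ≤ 5)
  C vs B: [5 vs 6, 6 vs 4, 3 vs 5] → C does not strictly dominate B (column X: 5 ≤ 6)
No single strategy strictly dominates all others → no strictly dominant strategy.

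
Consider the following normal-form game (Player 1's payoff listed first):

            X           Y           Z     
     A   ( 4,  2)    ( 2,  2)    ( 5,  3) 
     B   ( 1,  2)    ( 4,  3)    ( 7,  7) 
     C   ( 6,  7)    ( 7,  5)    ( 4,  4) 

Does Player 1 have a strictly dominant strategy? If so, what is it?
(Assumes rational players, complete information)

No strictly dominant strategy exists for Player 1

Work:
A strategy strictly dominates another if it gives a strictly higher payoff against every opponent action. Compare each pair of P1's strategies column-by-column:
  A vs B: [4 vs 1, 2 vs 4, 5 vs 7] → A does not strictly dominate B (column Y: 2 ≤ 4)
  A vs C: [4 vs 6, 2 vs 7, 5 vs 4] → A does not strictly dominate C (column X: 4 ≤ 6)
  B vs A: [1 vs 4, 4 vs 2, 7 vs 5] → B does not strictly dominate A (column X: 1 ≤ 4)
  B vs C: [1 vs 6, 4 vs 7, 7 vs 4] → B does not strictly dominate C (column X: 1 ≤ 6)
  C vs A: [6 vs 4, 7 vs 2, 4 vs 5] → C does not strictly dominate A (column Z: 4 ≤ 5)
  C vs B: [6 vs 1, 7 vs 4, 4 vs 7] → C does not strictly dominate B (column Z: 4 ≤ 7)
No single strategy strictly dominates all others → no strictly dominant strategy.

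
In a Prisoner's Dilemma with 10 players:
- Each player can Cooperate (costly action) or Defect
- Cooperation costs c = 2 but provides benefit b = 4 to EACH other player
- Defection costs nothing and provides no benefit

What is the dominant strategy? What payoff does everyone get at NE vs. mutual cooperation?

Dominant: Defect; NE payoff = 0; Coop payoff = 34

Work:
Defect dominates (saves cost c = 2, benefit to others is external)
NE: All defect → everyone gets 0
If all cooperate: each receives (9)×4 - 2 = 34
Social dilemma: 34 > 0 but NE gives 0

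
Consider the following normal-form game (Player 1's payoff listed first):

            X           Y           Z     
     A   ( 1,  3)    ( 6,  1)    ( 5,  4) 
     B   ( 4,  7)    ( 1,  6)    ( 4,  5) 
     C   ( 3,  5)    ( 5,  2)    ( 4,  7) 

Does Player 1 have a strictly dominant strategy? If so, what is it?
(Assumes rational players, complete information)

No strictly dominant strategy exists for Player 1

Work:
A strategy strictly dominates another if it gives a strictly higher payoff against every opponent action. Compare each pair of P1's strategies column-by-column:
  A vs B: [1 vs 4, 6 vs 1, 5 vs 4] → A does not strictly dominate B (column X: 1 ≤ 4)
  A vs C: [1 vs 3, 6 vs 5, 5 vs 4] → A does not strictly dominate C (column X: 1 ≤ 3)
  B vs A: [4 vs 1, 1 vs 6, 4 vs 5] → B does not strictly dominate A (column Y: 1 ≤ 6)
  B vs C: [4 vs 3, 1 vs 5, 4 vs 4] → B does not strictly dominate C (column Y: 1 ≤ 5)
  C vs A: [3 vs 1, 5 vs 6, 4 vs 5] → C does not strictly dominate A (column Y: 5 ≤ 6)
  C vs B: [3 vs 4, 5 vs 1, 4 vs 4] → C does not strictly dominate B (column X: 3 ≤ 4)
No single strategy strictly dominates all others → no strictly dominant strategy.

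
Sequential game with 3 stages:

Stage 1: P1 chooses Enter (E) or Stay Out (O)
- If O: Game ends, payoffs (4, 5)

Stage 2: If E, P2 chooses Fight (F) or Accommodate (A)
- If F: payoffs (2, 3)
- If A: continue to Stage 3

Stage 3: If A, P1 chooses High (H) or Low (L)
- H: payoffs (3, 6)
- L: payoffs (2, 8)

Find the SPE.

SPE: (O, A, H); Outcome (4, 5)

Work:
Stage 3: P1 chooses H (3 vs 2)
Stage 2: P2: F->3, A->6 (anticipating H). Choose A
Stage 1: P1: O->4, E->3 (anticipating A, H). Choose O
SPE path: O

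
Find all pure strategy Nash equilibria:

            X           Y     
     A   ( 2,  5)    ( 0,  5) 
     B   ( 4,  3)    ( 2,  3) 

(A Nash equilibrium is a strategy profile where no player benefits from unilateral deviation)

Nash equilibrium: (B, X), (B, Y)

Work:
Best responses:
  P1 vs X: payoffs [2, 4] → best response B (payoff 4)
  P1 vs Y: payoffs [0, 2] → best response B (payoff 2)
  P2 vs A: payoffs [5, 5] → best response X/Y (payoff 5)
  P2 vs B: payoffs [3, 3] → best response X/Y (payoff 3)
Mutual best responses: (B,X), (B,Y) → Nash equilibria.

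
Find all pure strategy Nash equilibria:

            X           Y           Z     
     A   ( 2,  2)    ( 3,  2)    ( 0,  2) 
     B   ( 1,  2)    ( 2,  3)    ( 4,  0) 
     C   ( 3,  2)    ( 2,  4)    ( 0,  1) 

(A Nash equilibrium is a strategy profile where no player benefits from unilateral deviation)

Nash equilibrium: (A, Y)

Work:
Best responses:
  P1 vs X: payoffs [2, 1, 3] → best response C (payoff 3)
  P1 vs Y: payoffs [3, 2, 2] → best response A (payoff 3)
  P1 vs Z: payoffs [0, 4, 0] → best response B (payoff 4)
  P2 vs A: payoffs [2, 2, 2] → best response X/Y/Z (payoff 2)
  P2 vs B: payoffs [2, 3, 0] → best response Y (payoff 3)
  P2 vs C: payoffs [2, 4, 1] → best response Y (payoff 4)
Mutual best responses: (A,Y) → Nash equilibria.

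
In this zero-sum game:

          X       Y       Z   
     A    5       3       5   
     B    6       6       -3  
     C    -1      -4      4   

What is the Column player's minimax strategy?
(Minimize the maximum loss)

Column should play Z, value = 5

Work:
Column player minimizes Row's maximum payoff:
Column X: max payoff to Row = 6
Column Y: max payoff to Row = 6
Column Z: max payoff to Row = 5
Minimum is 5, achieved by column Z.
Minimax strategy: Z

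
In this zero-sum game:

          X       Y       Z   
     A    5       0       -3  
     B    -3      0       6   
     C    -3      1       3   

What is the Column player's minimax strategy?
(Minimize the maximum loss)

Column should play Y, value = 1

Work:
Column player minimizes Row's maximum payoff:
Column X: max payoff to Row = 5
Column Y: max payoff to Row = 1
Column Z: max payoff to Row = 6
Minimum is 1, achieved by column Y.
Minimax strategy: Y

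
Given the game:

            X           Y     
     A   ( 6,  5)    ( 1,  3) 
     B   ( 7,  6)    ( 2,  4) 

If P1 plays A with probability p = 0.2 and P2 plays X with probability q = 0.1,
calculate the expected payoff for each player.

E[P1] = 2.3, E[P2] = 4.0

Work:
E[P1] = p·q·π₁(A,X) + p·(1-q)·π₁(A,Y) + (1-p)·q·π₁(B,X) + (1-p)·(1-q)·π₁(B,Y)
= 0.2·0.1·6 + 0.2·0.9·1 + 0.8·0.1·7 + 0.8·0.9·2
= 2.3

E[P2] = 4.0 (similar calculation)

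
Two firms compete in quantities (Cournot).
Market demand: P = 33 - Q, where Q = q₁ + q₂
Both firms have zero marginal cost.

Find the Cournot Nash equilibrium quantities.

q₁* = q₂* = 11.0; P* = 11.0

Work:
Profit: π_i = P·q_i = (a - q_i - q_j)·q_i
FOC: ∂π_i/∂q_i = a - 2q_i - q_j = 0
Reaction function: q_i = (33 - q_j)/2
Symmetry: q* = 33/3 = 11.0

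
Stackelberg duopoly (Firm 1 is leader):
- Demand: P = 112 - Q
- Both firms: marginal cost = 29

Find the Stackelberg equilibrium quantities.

q₁* (leader) = 41.5, q₂* (follower) = 20.75

Work:
Follower's reaction: q₂ = (a - c - q₁)/2
Leader substitutes: π₁ = q₁·(a - q₁ - (a-c-q₁)/2 - c)
FOC: q₁* = (112 - 29)/2 = 41.50
Then: q₂* = (112 - 29 - 41.5)/2 = 20.75
Leader has first-mover advantage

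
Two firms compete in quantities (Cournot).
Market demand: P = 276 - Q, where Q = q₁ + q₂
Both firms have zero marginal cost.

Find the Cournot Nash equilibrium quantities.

q₁* = q₂* = 92.0; P* = 92.0

Work:
Profit: π_i = P·q_i = (a - q_i - q_j)·q_i
FOC: ∂π_i/∂q_i = a - 2q_i - q_j = 0
Reaction function: q_i = (276 - q_j)/2
Symmetry: q* = 276/3 = 92.0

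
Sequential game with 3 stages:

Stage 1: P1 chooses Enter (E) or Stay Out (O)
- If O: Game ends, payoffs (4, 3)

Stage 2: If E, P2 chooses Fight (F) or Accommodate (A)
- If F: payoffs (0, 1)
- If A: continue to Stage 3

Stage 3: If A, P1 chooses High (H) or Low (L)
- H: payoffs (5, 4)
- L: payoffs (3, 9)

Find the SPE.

SPE: (E, A, H); Outcome (5, 4)

Work:
Stage 3: P1 chooses H (5 vs 3)
Stage 2: P2: F->1, A->4 (anticipating H). Choose A
Stage 1: P1: O->4, E->5 (anticipating A, H). Choose E
SPE path: E -> A -> H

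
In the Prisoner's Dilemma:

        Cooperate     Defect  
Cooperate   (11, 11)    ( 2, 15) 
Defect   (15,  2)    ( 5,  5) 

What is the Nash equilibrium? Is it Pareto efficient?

(Defect, Defect) is NE; not Pareto efficient

Work:
Defect dominates Cooperate for both players:
If P2 cooperates: Defect (15) > Cooperate (11)
If P2 defects: Defect (5) > Cooperate (2)
NE: (Defect, Defect) with payoff (5, 5)
But (Cooperate, Cooperate) = (11, 11) Pareto dominates (5, 5)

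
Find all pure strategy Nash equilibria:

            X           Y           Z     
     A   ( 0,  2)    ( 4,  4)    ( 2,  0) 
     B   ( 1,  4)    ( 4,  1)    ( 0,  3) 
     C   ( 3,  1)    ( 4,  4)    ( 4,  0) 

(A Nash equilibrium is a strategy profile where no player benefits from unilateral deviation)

Nash equilibrium: (A, Y), (C, Y)

Work:
Best responses:
  P1 vs X: payoffs [0, 1, 3] → best response C (payoff 3)
  P1 vs Y: payoffs [4, 4, 4] → best response A/B/C (payoff 4)
  P1 vs Z: payoffs [2, 0, 4] → best response C (payoff 4)
  P2 vs A: payoffs [2, 4, 0] → best response Y (payoff 4)
  P2 vs B: payoffs [4, 1, 3] → best response X (payoff 4)
  P2 vs C: payoffs [1, 4, 0] → best response Y (payoff 4)
Mutual best responses: (A,Y), (C,Y) → Nash equilibria.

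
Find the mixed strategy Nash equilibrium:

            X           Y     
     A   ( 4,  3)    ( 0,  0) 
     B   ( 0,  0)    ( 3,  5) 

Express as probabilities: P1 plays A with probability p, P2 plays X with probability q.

p = 0.625, q = 0.4286

Work:
Find probabilities that make opponent indifferent:
P2 chooses q to make P1 indifferent between A and B
P1 chooses p to make P2 indifferent between X and Y
Mixed NE: P1 plays (A: 0.625, B: 0.375), P2 plays (X: 0.4286, Y: 0.5714)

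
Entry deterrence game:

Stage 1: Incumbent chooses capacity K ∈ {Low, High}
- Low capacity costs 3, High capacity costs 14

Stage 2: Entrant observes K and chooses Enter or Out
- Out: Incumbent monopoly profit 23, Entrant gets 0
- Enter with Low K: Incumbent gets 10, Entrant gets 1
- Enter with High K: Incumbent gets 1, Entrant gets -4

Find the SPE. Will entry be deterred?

SPE: (High, Enter|Low, Out|High); Entry deterred. Incumbent net profit = 9

Work:
After Low K: Entrant enters (1 > 0)
After High K: Entrant stays out (-4 < 0)
Incumbent: Low → 10−3=7, High → 23−14=9
Incumbent chooses High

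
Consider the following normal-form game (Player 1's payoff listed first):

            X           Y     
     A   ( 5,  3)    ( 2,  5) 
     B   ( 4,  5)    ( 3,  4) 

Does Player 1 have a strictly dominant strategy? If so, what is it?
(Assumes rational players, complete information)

No strictly dominant strategy exists for Player 1

Work:
A strategy strictly dominates another if it gives a strictly higher payoff against every opponent action. Compare each pair of P1's strategies column-by-column:
  A vs B: [5 vs 4, 2 vs 3] → A does not strictly dominate B (column Y: 2 ≤ 3)
  B vs A: [4 vs 5, 3 vs 2] → B does not strictly dominate A (column X: 4 ≤ 5)
No single strategy strictly dominates all others → no strictly dominant strategy.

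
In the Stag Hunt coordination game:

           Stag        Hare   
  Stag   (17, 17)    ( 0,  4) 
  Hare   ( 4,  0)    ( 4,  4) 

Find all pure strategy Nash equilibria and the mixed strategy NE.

Pure NE: (Stag, Stag) and (Hare, Hare); Mixed NE: p = 0.2353, q = 0.2353

Work:
Check pure NE:
(Stag, Stag): (17, 17) - no unilateral deviation beneficial
(Hare, Hare): (4, 4) - no unilateral deviation beneficial
Mixed NE: P1 plays Stag with p = 0.2353, P2 plays Stag with q = 0.2353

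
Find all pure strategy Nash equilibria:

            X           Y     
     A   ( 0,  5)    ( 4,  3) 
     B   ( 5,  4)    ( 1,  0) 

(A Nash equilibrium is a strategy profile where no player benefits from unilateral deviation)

Nash equilibrium: (B, X)

Work:
Best responses:
  P1 vs X: payoffs [0, 5] → best response B (payoff 5)
  P1 vs Y: payoffs [4, 1] → best response A (payoff 4)
  P2 vs A: payoffs [5, 3] → best response X (payoff 5)
  P2 vs B: payoffs [4, 0] → best response X (payoff 4)
Mutual best responses: (B,X) → Nash equilibria.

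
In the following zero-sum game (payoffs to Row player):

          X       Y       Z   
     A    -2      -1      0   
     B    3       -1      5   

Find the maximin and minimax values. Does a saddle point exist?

Maximin = -1, Minimax = -1, Saddle: True

Work:
Row minimums: [-2, -1] → maximin = -1
Column maximums: [3, -1, 5] → minimax = -1
Saddle point exists! Game value = -1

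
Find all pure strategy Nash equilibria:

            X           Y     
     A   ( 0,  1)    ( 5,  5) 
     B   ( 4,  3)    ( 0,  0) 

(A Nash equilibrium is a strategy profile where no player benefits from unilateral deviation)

Nash equilibrium: (A, Y), (B, X)

Work:
Best responses:
  P1 vs X: payoffs [0, 4] → best response B (payoff 4)
  P1 vs Y: payoffs [5, 0] → best response A (payoff 5)
  P2 vs A: payoffs [1, 5] → best response Y (payoff 5)
  P2 vs B: payoffs [3, 0] → best response X (payoff 3)
Mutual best responses: (A,Y), (B,X) → Nash equilibria.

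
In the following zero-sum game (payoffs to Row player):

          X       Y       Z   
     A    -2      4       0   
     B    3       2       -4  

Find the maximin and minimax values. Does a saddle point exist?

Maximin = -2, Minimax = 0, Saddle: False

Work:
Row minimums: [-2, -4] → maximin = -2
Column maximums: [3, 4, 0] → minimax = 0
No saddle point (maximin ≠ minimax). Mixed strategy needed.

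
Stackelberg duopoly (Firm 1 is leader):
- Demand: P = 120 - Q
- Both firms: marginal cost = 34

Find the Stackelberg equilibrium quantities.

q₁* (leader) = 43.0, q₂* (follower) = 21.5

Work:
Follower's reaction: q₂ = (a - c - q₁)/2
Leader substitutes: π₁ = q₁·(a - q₁ - (a-c-q₁)/2 - c)
FOC: q₁* = (120 - 34)/2 = 43.00
Then: q₂* = (120 - 34 - 43.0)/2 = 21.50
Leader has first-mover advantage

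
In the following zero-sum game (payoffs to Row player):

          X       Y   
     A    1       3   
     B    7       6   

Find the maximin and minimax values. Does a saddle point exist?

Maximin = 6, Minimax = 6, Saddle: True

Work:
Row minimums: [1, 6] → maximin = 6
Column maximums: [7, 6] → minimax = 6
Saddle point exists! Game value = 6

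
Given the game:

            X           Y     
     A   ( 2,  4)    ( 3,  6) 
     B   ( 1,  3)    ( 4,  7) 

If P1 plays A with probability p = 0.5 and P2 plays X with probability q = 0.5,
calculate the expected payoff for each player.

E[P1] = 2.5, E[P2] = 5.0

Work:
E[P1] = p·q·π₁(A,X) + p·(1-q)·π₁(A,Y) + (1-p)·q·π₁(B,X) + (1-p)·(1-q)·π₁(B,Y)
= 0.5·0.5·2 + 0.5·0.5·3 + 0.5·0.5·1 + 0.5·0.5·4
= 2.5

E[P2] = 5.0 (similar calculation)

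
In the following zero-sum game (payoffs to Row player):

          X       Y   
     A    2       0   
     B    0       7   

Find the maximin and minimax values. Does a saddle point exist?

Maximin = 0, Minimax = 2, Saddle: False

Work:
Row minimums: [0, 0] → maximin = 0
Column maximums: [2, 7] → minimax = 2
No saddle point (maximin ≠ minimax). Mixed strategy needed.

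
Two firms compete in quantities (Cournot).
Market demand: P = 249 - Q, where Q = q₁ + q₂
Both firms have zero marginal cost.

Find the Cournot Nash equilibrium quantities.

q₁* = q₂* = 83.0; P* = 83.0

Work:
Profit: π_i = P·q_i = (a - q_i - q_j)·q_i
FOC: ∂π_i/∂q_i = a - 2q_i - q_j = 0
Reaction function: q_i = (249 - q_j)/2
Symmetry: q* = 249/3 = 83.0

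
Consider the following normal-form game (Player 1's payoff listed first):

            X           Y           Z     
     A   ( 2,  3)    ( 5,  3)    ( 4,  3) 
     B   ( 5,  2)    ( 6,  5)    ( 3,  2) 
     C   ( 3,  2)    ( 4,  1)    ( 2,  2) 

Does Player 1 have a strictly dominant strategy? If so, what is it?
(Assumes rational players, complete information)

No strictly dominant strategy exists for Player 1

Work:
A strategy strictly dominates another if it gives a strictly higher payoff against every opponent action. Compare each pair of P1's strategies column-by-column:
  A vs B: [2 vs 5, 5 vs 6, 4 vs 3] → A does not strictly dominate B (column X: 2 ≤ 5)
  A vs C: [2 vs 3, 5 vs 4, 4 vs 2] → A does not strictly dominate C (column X: 2 ≤ 3)
  B vs A: [5 vs 2, 6 vs 5, 3 vs 4] → B does not strictly dominate A (column Z: 3 ≤ 4)
  B vs C: [5 vs 3, 6 vs 4, 3 vs 2] → B strictly dominates C
  C vs A: [3 vs 2, 4 vs 5, 2 vs 4] → C does not strictly dominate A (column Y: 4 ≤ 5)
  C vs B: [3 vs 5, 4 vs 6, 2 vs 3] → C does not strictly dominate B (column X: 3 ≤ 5)
No single strategy strictly dominates all others → no strictly dominant strategy.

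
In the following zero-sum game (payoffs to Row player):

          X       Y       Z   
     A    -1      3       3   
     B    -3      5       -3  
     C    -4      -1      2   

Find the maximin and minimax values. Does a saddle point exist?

Maximin = -1, Minimax = -1, Saddle: True

Work:
Row minimums: [-1, -3, -4] → maximin = -1
Column maximums: [-1, 5, 3] → minimax = -1
Saddle point exists! Game value = -1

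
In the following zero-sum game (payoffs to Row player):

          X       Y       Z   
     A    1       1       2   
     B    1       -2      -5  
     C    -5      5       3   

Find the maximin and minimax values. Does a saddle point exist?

Maximin = 1, Minimax = 1, Saddle: True

Work:
Row minimums: [1, -5, -5] → maximin = 1
Column maximums: [1, 5, 3] → minimax = 1
Saddle point exists! Game value = 1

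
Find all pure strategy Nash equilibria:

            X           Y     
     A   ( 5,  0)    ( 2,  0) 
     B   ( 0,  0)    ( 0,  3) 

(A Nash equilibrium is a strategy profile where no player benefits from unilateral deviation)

Nash equilibrium: (A, X), (A, Y)

Work:
Best responses:
  P1 vs X: payoffs [5, 0] → best response A (payoff 5)
  P1 vs Y: payoffs [2, 0] → best response A (payoff 2)
  P2 vs A: payoffs [0, 0] → best response X/Y (payoff 0)
  P2 vs B: payoffs [0, 3] → best response Y (payoff 3)
Mutual best responses: (A,X), (A,Y) → Nash equilibria.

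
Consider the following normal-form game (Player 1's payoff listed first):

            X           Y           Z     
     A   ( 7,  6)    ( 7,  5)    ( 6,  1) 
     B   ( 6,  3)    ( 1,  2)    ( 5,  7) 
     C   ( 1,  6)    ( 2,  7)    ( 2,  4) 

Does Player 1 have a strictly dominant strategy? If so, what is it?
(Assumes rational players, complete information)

Yes, Player 1's strictly dominant strategy is A

Work:
A strategy strictly dominates another if it gives a strictly higher payoff against every opponent action. Compare each pair of P1's strategies column-by-column:
  A vs B: [7 vs 6, 7 vs 1, 6 vs 5] → A strictly dominates B
  A vs C: [7 vs 1, 7 vs 2, 6 vs 2] → A strictly dominates C
  B vs A: [6 vs 7, 1 vs 7, 5 vs 6] → B does not strictly dominate A (column X: 6 ≤ 7)
  B vs C: [6 vs 1, 1 vs 2, 5 vs 2] → B does not strictly dominate C (column Y: 1 ≤ 2)
  C vs A: [1 vs 7, 2 vs 7, 2 vs 6] → C does not strictly dominate A (column X: 1 ≤ 7)
  C vs B: [1 vs 6, 2 vs 1, 2 vs 5] → C does not strictly dominate B (column X: 1 ≤ 6)
A strictly dominates every other strategy → strictly dominant.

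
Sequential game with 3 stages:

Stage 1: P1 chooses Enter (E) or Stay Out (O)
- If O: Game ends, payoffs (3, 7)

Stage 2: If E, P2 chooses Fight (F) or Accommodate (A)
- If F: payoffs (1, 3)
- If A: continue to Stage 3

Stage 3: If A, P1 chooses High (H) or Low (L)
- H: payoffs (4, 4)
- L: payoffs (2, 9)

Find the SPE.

SPE: (E, A, H); Outcome (4, 4)

Work:
Stage 3: P1 chooses H (4 vs 2)
Stage 2: P2: F->3, A->4 (anticipating H). Choose A
Stage 1: P1: O->3, E->4 (anticipating A, H). Choose E
SPE path: E -> A -> H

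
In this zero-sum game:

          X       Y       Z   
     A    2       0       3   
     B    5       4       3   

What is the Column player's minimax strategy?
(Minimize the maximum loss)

Column should play Z, value = 3

Work:
Column player minimizes Row's maximum payoff:
Column X: max payoff to Row = 5
Column Y: max payoff to Row = 4
Column Z: max payoff to Row = 3
Minimum is 3, achieved by column Z.
Minimax strategy: Z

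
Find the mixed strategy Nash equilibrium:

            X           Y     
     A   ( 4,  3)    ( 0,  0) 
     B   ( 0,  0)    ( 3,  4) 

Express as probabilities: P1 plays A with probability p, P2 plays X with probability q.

p = 0.5714, q = 0.4286

Work:
Find probabilities that make opponent indifferent:
P2 chooses q to make P1 indifferent between A and B
P1 chooses p to make P2 indifferent between X and Y
Mixed NE: P1 plays (A: 0.5714, B: 0.4286), P2 plays (X: 0.4286, Y: 0.5714)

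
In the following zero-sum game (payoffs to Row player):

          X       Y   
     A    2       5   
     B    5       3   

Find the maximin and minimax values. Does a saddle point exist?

Maximin = 3, Minimax = 5, Saddle: False

Work:
Row minimums: [2, 3] → maximin = 3
Column maximums: [5, 5] → minimax = 5
No saddle point (maximin ≠ minimax). Mixed strategy needed.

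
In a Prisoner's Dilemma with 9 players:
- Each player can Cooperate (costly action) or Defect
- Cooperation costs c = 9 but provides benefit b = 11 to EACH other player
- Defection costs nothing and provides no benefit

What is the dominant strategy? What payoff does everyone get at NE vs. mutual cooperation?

Dominant: Defect; NE payoff = 0; Coop payoff = 79

Work:
Defect dominates (saves cost c = 9, benefit to others is external)
NE: All defect → everyone gets 0
If all cooperate: each receives (8)×11 - 9 = 79
Social dilemma: 79 > 0 but NE gives 0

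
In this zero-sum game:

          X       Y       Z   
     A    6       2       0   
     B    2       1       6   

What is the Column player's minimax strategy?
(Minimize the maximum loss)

Column should play Y, value = 2

Work:
Column player minimizes Row's maximum payoff:
Column X: max payoff to Row = 6
Column Y: max payoff to Row = 2
Column Z: max payoff to Row = 6
Minimum is 2, achieved by column Y.
Minimax strategy: Y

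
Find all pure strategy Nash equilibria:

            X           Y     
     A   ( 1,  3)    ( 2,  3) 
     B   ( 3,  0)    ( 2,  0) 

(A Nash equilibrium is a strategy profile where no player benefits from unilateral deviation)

Nash equilibrium: (A, Y), (B, X), (B, Y)

Work:
Best responses:
  P1 vs X: payoffs [1, 3] → best response B (payoff 3)
  P1 vs Y: payoffs [2, 2] → best response A/B (payoff 2)
  P2 vs A: payoffs [3, 3] → best response X/Y (payoff 3)
  P2 vs B: payoffs [0, 0] → best response X/Y (payoff 0)
Mutual best responses: (A,Y), (B,X), (B,Y) → Nash equilibria.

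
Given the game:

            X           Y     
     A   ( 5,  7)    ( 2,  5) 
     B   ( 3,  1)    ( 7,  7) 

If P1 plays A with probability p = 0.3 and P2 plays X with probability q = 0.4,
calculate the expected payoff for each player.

E[P1] = 4.74, E[P2] = 4.96

Work:
E[P1] = p·q·π₁(A,X) + p·(1-q)·π₁(A,Y) + (1-p)·q·π₁(B,X) + (1-p)·(1-q)·π₁(B,Y)
= 0.3·0.4·5 + 0.3·0.6·2 + 0.7·0.4·3 + 0.7·0.6·7
= 4.74

E[P2] = 4.96 (similar calculation)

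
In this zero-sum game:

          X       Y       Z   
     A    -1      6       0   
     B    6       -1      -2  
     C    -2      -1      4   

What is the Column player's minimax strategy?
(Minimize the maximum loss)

Column should play Z, value = 4

Work:
Column player minimizes Row's maximum payoff:
Column X: max payoff to Row = 6
Column Y: max payoff to Row = 6
Column Z: max payoff to Row = 4
Minimum is 4, achieved by column Z.
Minimax strategy: Z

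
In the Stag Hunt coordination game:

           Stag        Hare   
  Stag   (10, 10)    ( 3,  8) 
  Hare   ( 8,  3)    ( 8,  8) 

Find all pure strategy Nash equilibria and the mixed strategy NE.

Pure NE: (Stag, Stag) and (Hare, Hare); Mixed NE: p = 0.7143, q = 0.7143

Work:
Check pure NE:
(Stag, Stag): (10, 10) - no unilateral deviation beneficial
(Hare, Hare): (8, 8) - no unilateral deviation beneficial
Mixed NE: P1 plays Stag with p = 0.7143, P2 plays Stag with q = 0.7143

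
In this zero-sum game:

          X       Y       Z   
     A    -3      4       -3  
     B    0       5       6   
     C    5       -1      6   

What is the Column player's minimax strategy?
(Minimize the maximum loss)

Column should play X or Y (all achieve the minimum), value = 5

Work:
Column player minimizes Row's maximum payoff:
Column X: max payoff to Row = 5
Column Y: max payoff to Row = 5
Column Z: max payoff to Row = 6
Minimum is 5, achieved by columns X, Y (tied).
Each of X or Y is a minimax strategy.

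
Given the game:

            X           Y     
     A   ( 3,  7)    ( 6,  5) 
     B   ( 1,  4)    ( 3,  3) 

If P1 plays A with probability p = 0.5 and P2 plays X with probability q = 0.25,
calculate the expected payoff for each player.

E[P1] = 3.875, E[P2] = 4.375

Work:
E[P1] = p·q·π₁(A,X) + p·(1-q)·π₁(A,Y) + (1-p)·q·π₁(B,X) + (1-p)·(1-q)·π₁(B,Y)
= 0.5·0.25·3 + 0.5·0.75·6 + 0.5·0.25·1 + 0.5·0.75·3
= 3.875

E[P2] = 4.375 (similar calculation)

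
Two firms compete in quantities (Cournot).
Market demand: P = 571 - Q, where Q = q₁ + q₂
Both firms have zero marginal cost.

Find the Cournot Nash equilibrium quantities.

q₁* = q₂* = 190.33; P* = 190.33

Work:
Profit: π_i = P·q_i = (a - q_i - q_j)·q_i
FOC: ∂π_i/∂q_i = a - 2q_i - q_j = 0
Reaction function: q_i = (571 - q_j)/2
Symmetry: q* = 571/3 = 190.33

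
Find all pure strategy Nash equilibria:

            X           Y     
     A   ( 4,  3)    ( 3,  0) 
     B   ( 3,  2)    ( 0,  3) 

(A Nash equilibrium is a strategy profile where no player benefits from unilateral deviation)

Nash equilibrium: (A, X)

Work:
Best responses:
  P1 vs X: payoffs [4, 3] → best response A (payoff 4)
  P1 vs Y: payoffs [3, 0] → best response A (payoff 3)
  P2 vs A: payoffs [3, 0] → best response X (payoff 3)
  P2 vs B: payoffs [2, 3] → best response Y (payoff 3)
Mutual best responses: (A,X) → Nash equilibria.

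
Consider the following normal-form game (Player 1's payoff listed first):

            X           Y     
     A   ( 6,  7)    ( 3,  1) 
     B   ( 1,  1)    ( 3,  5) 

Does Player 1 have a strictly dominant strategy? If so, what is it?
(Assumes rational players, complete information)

No strictly dominant strategy exists for Player 1

Work:
A strategy strictly dominates another if it gives a strictly higher payoff against every opponent action. Compare each pair of P1's strategies column-by-column:
  A vs B: [6 vs 1, 3 vs 3] → A does not strictly dominate B (column Y: 3 ≤ 3)
  B vs A: [1 vs 6, 3 vs 3] → B does not strictly dominate A (column X: 1 ≤ 6)
No single strategy strictly dominates all others → no strictly dominant strategy.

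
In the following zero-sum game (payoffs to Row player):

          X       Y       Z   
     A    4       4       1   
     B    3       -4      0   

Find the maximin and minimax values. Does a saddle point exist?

Maximin = 1, Minimax = 1, Saddle: True

Work:
Row minimums: [1, -4] → maximin = 1
Column maximums: [4, 4, 1] → minimax = 1
Saddle point exists! Game value = 1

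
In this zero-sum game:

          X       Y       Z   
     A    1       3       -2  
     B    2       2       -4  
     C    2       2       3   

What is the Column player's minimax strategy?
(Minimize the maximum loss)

Column should play X, value = 2

Work:
Column player minimizes Row's maximum payoff:
Column X: max payoff to Row = 2
Column Y: max payoff to Row = 3
Column Z: max payoff to Row = 3
Minimum is 2, achieved by column X.
Minimax strategy: X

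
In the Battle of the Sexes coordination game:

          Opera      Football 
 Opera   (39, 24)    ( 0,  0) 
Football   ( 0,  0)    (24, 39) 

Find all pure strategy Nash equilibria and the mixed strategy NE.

Pure NE: (Opera, Opera) and (Football, Football); Mixed NE: p = 0.619, q = 0.381

Work:
Check pure NE:
(Opera, Opera): (39, 24) - no unilateral deviation beneficial
(Football, Football): (24, 39) - no unilateral deviation beneficial
Mixed NE: P1 plays Opera with p = 0.619, P2 plays Opera with q = 0.381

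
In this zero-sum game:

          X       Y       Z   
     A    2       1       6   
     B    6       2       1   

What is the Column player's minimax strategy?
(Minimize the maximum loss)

Column should play Y, value = 2

Work:
Column player minimizes Row's maximum payoff:
Column X: max payoff to Row = 6
Column Y: max payoff to Row = 2
Column Z: max payoff to Row = 6
Minimum is 2, achieved by column Y.
Minimax strategy: Y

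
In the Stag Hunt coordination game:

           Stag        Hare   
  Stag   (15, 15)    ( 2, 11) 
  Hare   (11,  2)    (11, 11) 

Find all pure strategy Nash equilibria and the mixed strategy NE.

Pure NE: (Stag, Stag) and (Hare, Hare); Mixed NE: p = 0.6923, q = 0.6923

Work:
Check pure NE:
(Stag, Stag): (15, 15) - no unilateral deviation beneficial
(Hare, Hare): (11, 11) - no unilateral deviation beneficial
Mixed NE: P1 plays Stag with p = 0.6923, P2 plays Stag with q = 0.6923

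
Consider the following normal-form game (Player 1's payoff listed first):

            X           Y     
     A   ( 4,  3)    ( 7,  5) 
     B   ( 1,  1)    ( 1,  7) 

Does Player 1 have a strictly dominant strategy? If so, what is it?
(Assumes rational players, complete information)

Yes, Player 1's strictly dominant strategy is A

Work:
A strategy strictly dominates another if it gives a strictly higher payoff against every opponent action. Compare each pair of P1's strategies column-by-column:
  A vs B: [4 vs 1, 7 vs 1] → A strictly dominates B
  B vs A: [1 vs 4, 1 vs 7] → B does not strictly dominate A (column X: 1 ≤ 4)
A strictly dominates every other strategy → strictly dominant.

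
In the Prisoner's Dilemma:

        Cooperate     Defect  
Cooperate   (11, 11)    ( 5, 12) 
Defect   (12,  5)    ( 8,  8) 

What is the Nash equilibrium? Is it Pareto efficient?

(Defect, Defect) is NE; not Pareto efficient

Work:
Defect dominates Cooperate for both players:
If P2 cooperates: Defect (12) > Cooperate (11)
If P2 defects: Defect (8) > Cooperate (5)
NE: (Defect, Defect) with payoff (8, 8)
But (Cooperate, Cooperate) = (11, 11) Pareto dominates (8, 8)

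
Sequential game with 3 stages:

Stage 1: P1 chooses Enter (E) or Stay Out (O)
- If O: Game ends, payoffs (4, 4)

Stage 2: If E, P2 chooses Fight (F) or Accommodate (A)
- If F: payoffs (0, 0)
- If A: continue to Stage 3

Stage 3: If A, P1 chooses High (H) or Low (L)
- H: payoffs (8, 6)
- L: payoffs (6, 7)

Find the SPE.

SPE: (E, A, H); Outcome (8, 6)

Work:
Stage 3: P1 chooses H (8 vs 6)
Stage 2: P2: F->0, A->6 (anticipating H). Choose A
Stage 1: P1: O->4, E->8 (anticipating A, H). Choose E
SPE path: E -> A -> H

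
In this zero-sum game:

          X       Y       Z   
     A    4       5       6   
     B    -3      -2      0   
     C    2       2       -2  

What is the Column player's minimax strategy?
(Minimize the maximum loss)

Column should play X, value = 4

Work:
Column player minimizes Row's maximum payoff:
Column X: max payoff to Row = 4
Column Y: max payoff to Row = 5
Column Z: max payoff to Row = 6
Minimum is 4, achieved by column X.
Minimax strategy: X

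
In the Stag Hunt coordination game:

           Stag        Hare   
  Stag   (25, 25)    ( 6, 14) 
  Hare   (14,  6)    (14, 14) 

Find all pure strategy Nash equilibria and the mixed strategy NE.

Pure NE: (Stag, Stag) and (Hare, Hare); Mixed NE: p = 0.4211, q = 0.4211

Work:
Check pure NE:
(Stag, Stag): (25, 25) - no unilateral deviation beneficial
(Hare, Hare): (14, 14) - no unilateral deviation beneficial
Mixed NE: P1 plays Stag with p = 0.4211, P2 plays Stag with q = 0.4211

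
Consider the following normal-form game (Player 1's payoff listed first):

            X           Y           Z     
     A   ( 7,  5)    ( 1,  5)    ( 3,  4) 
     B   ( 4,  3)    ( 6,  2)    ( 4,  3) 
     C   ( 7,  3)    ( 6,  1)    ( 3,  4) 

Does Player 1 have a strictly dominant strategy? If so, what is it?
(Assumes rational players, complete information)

No strictly dominant strategy exists for Player 1

Work:
A strategy strictly dominates another if it gives a strictly higher payoff against every opponent action. Compare each pair of P1's strategies column-by-column:
  A vs B: [7 vs 4, 1 vs 6, 3 vs 4] → A does not strictly dominate B (column Y: 1 ≤ 6)
  A vs C: [7 vs 7, 1 vs 6, 3 vs 3] → A does not strictly dominate C (column X: 7 ≤ 7)
  B vs A: [4 vs 7, 6 vs 1, 4 vs 3] → B does not strictly dominate A (column X: 4 ≤ 7)
  B vs C: [4 vs 7, 6 vs 6, 4 vs 3] → B does not strictly dominate C (column X: 4 ≤ 7)
  C vs A: [7 vs 7, 6 vs 1, 3 vs 3] → C does not strictly dominate A (column X: 7 ≤ 7)
  C vs B: [7 vs 4, 6 vs 6, 3 vs 4] → C does not strictly dominate B (column Y: 6 ≤ 6)
No single strategy strictly dominates all others → no strictly dominant strategy.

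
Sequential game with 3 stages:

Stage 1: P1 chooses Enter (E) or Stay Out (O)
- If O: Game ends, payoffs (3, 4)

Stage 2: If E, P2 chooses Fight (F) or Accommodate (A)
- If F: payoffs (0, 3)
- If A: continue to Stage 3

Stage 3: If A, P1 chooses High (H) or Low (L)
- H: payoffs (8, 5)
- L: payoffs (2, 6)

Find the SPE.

SPE: (E, A, H); Outcome (8, 5)

Work:
Stage 3: P1 chooses H (8 vs 2)
Stage 2: P2: F->3, A->5 (anticipating H). Choose A
Stage 1: P1: O->3, E->8 (anticipating A, H). Choose E
SPE path: E -> A -> H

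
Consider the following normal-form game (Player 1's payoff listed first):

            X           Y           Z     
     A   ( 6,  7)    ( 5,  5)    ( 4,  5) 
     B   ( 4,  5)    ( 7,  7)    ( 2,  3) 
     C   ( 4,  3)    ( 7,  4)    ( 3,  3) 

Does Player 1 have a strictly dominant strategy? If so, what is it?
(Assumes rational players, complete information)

No strictly dominant strategy exists for Player 1

Work:
A strategy strictly dominates another if it gives a strictly higher payoff against every opponent action. Compare each pair of P1's strategies column-by-column:
  A vs B: [6 vs 4, 5 vs 7, 4 vs 2] → A does not strictly dominate B (column Y: 5 ≤ 7)
  A vs C: [6 vs 4, 5 vs 7, 4 vs 3] → A does not strictly dominate C (column Y: 5 ≤ 7)
  B vs A: [4 vs 6, 7 vs 5, 2 vs 4] → B does not strictly dominate A (column X: 4 ≤ 6)
  B vs C: [4 vs 4, 7 vs 7, 2 vs 3] → B does not strictly dominate C (column X: 4 ≤ 4)
  C vs A: [4 vs 6, 7 vs 5, 3 vs 4] → C does not strictly dominate A (column X: 4 ≤ 6)
  C vs B: [4 vs 4, 7 vs 7, 3 vs 2] → C does not strictly dominate B (column X: 4 ≤ 4)
No single strategy strictly dominates all others → no strictly dominant strategy.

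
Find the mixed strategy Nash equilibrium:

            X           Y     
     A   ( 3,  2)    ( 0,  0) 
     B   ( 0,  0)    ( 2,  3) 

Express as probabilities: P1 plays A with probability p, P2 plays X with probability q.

p = 0.6, q = 0.4

Work:
Find probabilities that make opponent indifferent:
P2 chooses q to make P1 indifferent between A and B
P1 chooses p to make P2 indifferent between X and Y
Mixed NE: P1 plays (A: 0.6, B: 0.4), P2 plays (X: 0.4, Y: 0.6)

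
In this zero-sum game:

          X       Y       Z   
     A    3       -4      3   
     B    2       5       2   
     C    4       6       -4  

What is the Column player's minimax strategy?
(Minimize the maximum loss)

Column should play Z, value = 3

Work:
Column player minimizes Row's maximum payoff:
Column X: max payoff to Row = 4
Column Y: max payoff to Row = 6
Column Z: max payoff to Row = 3
Minimum is 3, achieved by column Z.
Minimax strategy: Z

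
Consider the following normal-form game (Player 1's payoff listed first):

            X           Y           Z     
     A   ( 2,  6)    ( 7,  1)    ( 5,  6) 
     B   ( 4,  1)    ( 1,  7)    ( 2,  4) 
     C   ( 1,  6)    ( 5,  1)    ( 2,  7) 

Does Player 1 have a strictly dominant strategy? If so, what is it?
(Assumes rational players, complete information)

No strictly dominant strategy exists for Player 1

Work:
A strategy strictly dominates another if it gives a strictly higher payoff against every opponent action. Compare each pair of P1's strategies column-by-column:
  A vs B: [2 vs 4, 7 vs 1, 5 vs 2] → A does not strictly dominate B (column X: 2 ≤ 4)
  A vs C: [2 vs 1, 7 vs 5, 5 vs 2] → A strictly dominates C
  B vs A: [4 vs 2, 1 vs 7, 2 vs 5] → B does not strictly dominate A (column Y: 1 ≤ 7)
  B vs C: [4 vs 1, 1 vs 5, 2 vs 2] → B does not strictly dominate C (column Y: 1 ≤ 5)
  C vs A: [1 vs 2, 5 vs 7, 2 vs 5] → C does not strictly dominate A (column X: 1 ≤ 2)
  C vs B: [1 vs 4, 5 vs 1, 2 vs 2] → C does not strictly dominate B (column X: 1 ≤ 4)
No single strategy strictly dominates all others → no strictly dominant strategy.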